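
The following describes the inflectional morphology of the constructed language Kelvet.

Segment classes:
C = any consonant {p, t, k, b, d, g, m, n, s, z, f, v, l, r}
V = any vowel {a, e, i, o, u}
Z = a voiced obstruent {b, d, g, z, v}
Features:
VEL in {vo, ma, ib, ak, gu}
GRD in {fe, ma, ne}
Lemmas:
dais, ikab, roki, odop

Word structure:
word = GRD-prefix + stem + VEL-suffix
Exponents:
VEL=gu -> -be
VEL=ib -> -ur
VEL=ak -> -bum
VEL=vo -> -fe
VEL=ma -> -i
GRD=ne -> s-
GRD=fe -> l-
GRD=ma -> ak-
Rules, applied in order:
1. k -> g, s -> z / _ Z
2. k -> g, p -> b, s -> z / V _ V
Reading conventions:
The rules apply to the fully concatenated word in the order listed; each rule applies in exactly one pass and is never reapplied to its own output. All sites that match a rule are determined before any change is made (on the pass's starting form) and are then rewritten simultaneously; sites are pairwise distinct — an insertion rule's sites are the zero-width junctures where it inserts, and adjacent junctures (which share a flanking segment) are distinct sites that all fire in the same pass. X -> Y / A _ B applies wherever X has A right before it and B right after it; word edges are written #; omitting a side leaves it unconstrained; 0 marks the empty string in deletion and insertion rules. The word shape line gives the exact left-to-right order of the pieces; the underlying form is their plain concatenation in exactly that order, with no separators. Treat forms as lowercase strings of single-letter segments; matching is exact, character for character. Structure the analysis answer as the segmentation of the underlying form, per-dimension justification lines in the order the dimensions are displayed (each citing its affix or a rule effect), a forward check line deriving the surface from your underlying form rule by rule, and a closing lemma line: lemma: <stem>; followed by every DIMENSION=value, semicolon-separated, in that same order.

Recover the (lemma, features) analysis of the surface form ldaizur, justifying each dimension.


underlying: l-dais-ur
VEL=ib - signalled by the affix -ur
GRD=fe - signalled by the affix l-
check: ldaisur -> ldaisur -> ldaizur
lemma: dais; VEL=ib; GRD=fe


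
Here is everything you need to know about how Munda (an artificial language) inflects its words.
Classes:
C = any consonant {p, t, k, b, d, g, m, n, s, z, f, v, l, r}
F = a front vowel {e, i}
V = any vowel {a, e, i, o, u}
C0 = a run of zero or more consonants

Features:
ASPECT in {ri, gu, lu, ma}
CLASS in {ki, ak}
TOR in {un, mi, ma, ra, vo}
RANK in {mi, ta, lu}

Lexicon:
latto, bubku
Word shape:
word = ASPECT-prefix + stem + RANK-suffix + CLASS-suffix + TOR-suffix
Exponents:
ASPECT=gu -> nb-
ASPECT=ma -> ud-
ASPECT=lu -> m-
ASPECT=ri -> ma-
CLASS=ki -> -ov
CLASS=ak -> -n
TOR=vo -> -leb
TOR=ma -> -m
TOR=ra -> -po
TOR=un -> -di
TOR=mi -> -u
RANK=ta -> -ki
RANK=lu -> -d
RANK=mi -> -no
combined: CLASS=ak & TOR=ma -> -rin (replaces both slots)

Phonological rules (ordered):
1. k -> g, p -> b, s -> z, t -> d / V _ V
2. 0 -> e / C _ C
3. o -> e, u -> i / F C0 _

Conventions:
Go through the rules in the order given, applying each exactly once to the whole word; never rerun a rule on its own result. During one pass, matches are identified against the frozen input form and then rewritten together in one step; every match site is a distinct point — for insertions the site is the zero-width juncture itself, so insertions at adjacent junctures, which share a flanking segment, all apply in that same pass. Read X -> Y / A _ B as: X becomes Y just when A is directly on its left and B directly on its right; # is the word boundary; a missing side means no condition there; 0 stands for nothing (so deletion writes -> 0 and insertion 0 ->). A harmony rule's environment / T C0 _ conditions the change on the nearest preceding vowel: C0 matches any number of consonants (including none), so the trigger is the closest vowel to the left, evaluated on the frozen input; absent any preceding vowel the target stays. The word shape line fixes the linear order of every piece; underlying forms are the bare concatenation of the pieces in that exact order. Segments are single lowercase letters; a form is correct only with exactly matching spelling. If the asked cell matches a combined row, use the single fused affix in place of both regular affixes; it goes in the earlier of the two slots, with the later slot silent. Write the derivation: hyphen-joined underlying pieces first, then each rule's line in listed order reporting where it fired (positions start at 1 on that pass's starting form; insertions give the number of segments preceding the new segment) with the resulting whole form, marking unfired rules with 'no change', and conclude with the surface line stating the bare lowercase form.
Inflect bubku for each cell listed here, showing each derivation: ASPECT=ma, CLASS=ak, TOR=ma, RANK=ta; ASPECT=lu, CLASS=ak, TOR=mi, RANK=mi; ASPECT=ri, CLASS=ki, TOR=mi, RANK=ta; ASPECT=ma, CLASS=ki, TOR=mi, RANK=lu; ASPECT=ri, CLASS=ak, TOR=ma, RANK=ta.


cell ASPECT=ma, CLASS=ak, TOR=ma, RANK=ta:
underlying: ud-bubku-ki-rin
1. k -> g, p -> b, s -> z, t -> d / V _ V: fires at position(s) 8: udbubkugirin
2. 0 -> e / C _ C: inserts after position(s) 2, 5: udebubekugirin
3. o -> e, u -> i / F C0 _: fires at position(s) 5, 9: udebibekigirin
surface: udebibekigirin

cell ASPECT=lu, CLASS=ak, TOR=mi, RANK=mi:
underlying: m-bubku-no-n-u
1. k -> g, p -> b, s -> z, t -> d / V _ V: no change
2. 0 -> e / C _ C: inserts after position(s) 1, 4: mebubekunonu
3. o -> e, u -> i / F C0 _: fires at position(s) 4, 8: mebibekinonu
surface: mebibekinonu

cell ASPECT=ri, CLASS=ki, TOR=mi, RANK=ta:
underlying: ma-bubku-ki-ov-u
1. k -> g, p -> b, s -> z, t -> d / V _ V: fires at position(s) 8: mabubkugiovu
2. 0 -> e / C _ C: inserts after position(s) 5: mabubekugiovu
3. o -> e, u -> i / F C0 _: fires at position(s) 8, 11: mabubekigievu
surface: mabubekigievu

cell ASPECT=ma, CLASS=ki, TOR=mi, RANK=lu:
underlying: ud-bubku-d-ov-u
1. k -> g, p -> b, s -> z, t -> d / V _ V: no change
2. 0 -> e / C _ C: inserts after position(s) 2, 5: udebubekudovu
3. o -> e, u -> i / F C0 _: fires at position(s) 5, 9: udebibekidovu
surface: udebibekidovu

cell ASPECT=ri, CLASS=ak, TOR=ma, RANK=ta:
underlying: ma-bubku-ki-rin
1. k -> g, p -> b, s -> z, t -> d / V _ V: fires at position(s) 8: mabubkugirin
2. 0 -> e / C _ C: inserts after position(s) 5: mabubekugirin
3. o -> e, u -> i / F C0 _: fires at position(s) 8: mabubekigirin
surface: mabubekigirin


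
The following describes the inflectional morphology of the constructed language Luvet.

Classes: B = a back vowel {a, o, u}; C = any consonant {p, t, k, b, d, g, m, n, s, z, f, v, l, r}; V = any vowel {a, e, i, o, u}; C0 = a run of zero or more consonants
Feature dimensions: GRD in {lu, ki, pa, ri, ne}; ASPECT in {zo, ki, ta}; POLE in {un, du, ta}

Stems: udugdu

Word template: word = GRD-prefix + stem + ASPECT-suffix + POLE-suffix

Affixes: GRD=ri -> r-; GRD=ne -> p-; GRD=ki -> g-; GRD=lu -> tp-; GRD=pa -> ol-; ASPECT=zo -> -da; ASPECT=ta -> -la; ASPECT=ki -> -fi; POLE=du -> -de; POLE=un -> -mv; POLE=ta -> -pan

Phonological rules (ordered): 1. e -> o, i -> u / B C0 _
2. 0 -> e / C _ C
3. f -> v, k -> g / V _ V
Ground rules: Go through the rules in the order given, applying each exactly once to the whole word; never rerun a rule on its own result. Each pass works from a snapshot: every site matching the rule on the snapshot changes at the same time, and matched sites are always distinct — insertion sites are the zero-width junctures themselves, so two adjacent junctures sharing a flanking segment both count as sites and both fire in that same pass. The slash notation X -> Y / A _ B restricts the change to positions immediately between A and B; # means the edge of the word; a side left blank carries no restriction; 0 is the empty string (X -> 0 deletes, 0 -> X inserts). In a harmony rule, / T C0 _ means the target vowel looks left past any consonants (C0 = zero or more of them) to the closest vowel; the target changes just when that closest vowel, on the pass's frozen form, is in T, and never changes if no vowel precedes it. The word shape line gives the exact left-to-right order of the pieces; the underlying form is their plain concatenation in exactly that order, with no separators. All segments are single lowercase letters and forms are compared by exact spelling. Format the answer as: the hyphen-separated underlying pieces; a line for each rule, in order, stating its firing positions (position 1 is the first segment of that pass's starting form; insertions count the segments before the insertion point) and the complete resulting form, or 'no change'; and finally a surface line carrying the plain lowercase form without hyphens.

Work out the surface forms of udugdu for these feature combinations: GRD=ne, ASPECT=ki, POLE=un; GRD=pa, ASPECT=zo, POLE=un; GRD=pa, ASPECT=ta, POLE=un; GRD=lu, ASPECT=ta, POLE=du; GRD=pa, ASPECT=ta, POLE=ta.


cell GRD=ne, ASPECT=ki, POLE=un:
underlying: p-udugdu-fi-mv
1. e -> o, i -> u / B C0 _: fires at position(s) 9: pudugdufumv
2. 0 -> e / C _ C: inserts after position(s) 5, 10: pudugedufumev
3. f -> v, k -> g / V _ V: fires at position(s) 9: pudugeduvumev
surface: pudugeduvumev

cell GRD=pa, ASPECT=zo, POLE=un:
underlying: ol-udugdu-da-mv
1. e -> o, i -> u / B C0 _: no change
2. 0 -> e / C _ C: inserts after position(s) 6, 11: oludugedudamev
3. f -> v, k -> g / V _ V: no change
surface: oludugedudamev

cell GRD=pa, ASPECT=ta, POLE=un:
underlying: ol-udugdu-la-mv
1. e -> o, i -> u / B C0 _: no change
2. 0 -> e / C _ C: inserts after position(s) 6, 11: oludugedulamev
3. f -> v, k -> g / V _ V: no change
surface: oludugedulamev

cell GRD=lu, ASPECT=ta, POLE=du:
underlying: tp-udugdu-la-de
1. e -> o, i -> u / B C0 _: fires at position(s) 12: tpudugdulado
2. 0 -> e / C _ C: inserts after position(s) 1, 6: tepudugedulado
3. f -> v, k -> g / V _ V: no change
surface: tepudugedulado

cell GRD=pa, ASPECT=ta, POLE=ta:
underlying: ol-udugdu-la-pan
1. e -> o, i -> u / B C0 _: no change
2. 0 -> e / C _ C: inserts after position(s) 6: oludugedulapan
3. f -> v, k -> g / V _ V: no change
surface: oludugedulapan


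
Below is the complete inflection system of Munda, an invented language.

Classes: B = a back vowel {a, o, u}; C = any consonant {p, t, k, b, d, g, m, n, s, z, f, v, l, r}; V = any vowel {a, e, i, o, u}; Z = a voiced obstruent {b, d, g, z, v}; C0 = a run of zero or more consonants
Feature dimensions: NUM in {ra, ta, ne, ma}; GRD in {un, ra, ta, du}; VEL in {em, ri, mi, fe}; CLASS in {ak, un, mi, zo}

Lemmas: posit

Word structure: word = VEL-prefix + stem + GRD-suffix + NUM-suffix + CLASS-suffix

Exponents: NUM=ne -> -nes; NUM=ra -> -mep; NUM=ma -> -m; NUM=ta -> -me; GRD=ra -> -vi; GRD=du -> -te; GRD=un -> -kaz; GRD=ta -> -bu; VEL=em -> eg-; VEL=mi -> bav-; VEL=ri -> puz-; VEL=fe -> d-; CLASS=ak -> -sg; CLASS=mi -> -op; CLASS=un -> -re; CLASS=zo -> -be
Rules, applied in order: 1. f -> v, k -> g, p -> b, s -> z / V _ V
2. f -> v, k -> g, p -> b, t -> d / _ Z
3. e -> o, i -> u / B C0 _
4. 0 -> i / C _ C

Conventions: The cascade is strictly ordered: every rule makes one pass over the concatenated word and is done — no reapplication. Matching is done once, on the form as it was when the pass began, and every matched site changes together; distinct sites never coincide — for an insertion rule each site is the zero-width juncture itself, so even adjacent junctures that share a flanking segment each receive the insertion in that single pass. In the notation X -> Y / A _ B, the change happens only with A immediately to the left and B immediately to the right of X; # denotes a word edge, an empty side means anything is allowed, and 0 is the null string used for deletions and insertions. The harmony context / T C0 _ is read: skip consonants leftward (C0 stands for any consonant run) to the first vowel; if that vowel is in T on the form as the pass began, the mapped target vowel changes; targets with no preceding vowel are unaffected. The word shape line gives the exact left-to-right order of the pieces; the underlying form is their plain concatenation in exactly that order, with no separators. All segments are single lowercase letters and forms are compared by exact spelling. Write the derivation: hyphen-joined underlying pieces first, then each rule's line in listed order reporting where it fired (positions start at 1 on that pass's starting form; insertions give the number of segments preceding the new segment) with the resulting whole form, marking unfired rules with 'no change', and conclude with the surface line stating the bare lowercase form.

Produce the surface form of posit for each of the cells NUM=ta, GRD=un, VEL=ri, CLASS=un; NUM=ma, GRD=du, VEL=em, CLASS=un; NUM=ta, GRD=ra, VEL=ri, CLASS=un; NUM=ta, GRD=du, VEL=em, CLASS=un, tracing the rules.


cell NUM=ta, GRD=un, VEL=ri, CLASS=un:
underlying: puz-posit-kaz-me-re
1. f -> v, k -> g, p -> b, s -> z / V _ V: fires at position(s) 6: puzpozitkazmere
2. f -> v, k -> g, p -> b, t -> d / _ Z: no change
3. e -> o, i -> u / B C0 _: fires at position(s) 7, 13: puzpozutkazmore
4. 0 -> i / C _ C: inserts after position(s) 3, 8, 11: puzipozutikazimore
surface: puzipozutikazimore

cell NUM=ma, GRD=du, VEL=em, CLASS=un:
underlying: eg-posit-te-m-re
1. f -> v, k -> g, p -> b, s -> z / V _ V: fires at position(s) 5: egpozittemre
2. f -> v, k -> g, p -> b, t -> d / _ Z: no change
3. e -> o, i -> u / B C0 _: fires at position(s) 6: egpozuttemre
4. 0 -> i / C _ C: inserts after position(s) 2, 7, 10: egipozutitemire
surface: egipozutitemire

cell NUM=ta, GRD=ra, VEL=ri, CLASS=un:
underlying: puz-posit-vi-me-re
1. f -> v, k -> g, p -> b, s -> z / V _ V: fires at position(s) 6: puzpozitvimere
2. f -> v, k -> g, p -> b, t -> d / _ Z: fires at position(s) 8: puzpozidvimere
3. e -> o, i -> u / B C0 _: fires at position(s) 7: puzpozudvimere
4. 0 -> i / C _ C: inserts after position(s) 3, 8: puzipozudivimere
surface: puzipozudivimere

cell NUM=ta, GRD=du, VEL=em, CLASS=un:
underlying: eg-posit-te-me-re
1. f -> v, k -> g, p -> b, s -> z / V _ V: fires at position(s) 5: egpozittemere
2. f -> v, k -> g, p -> b, t -> d / _ Z: no change
3. e -> o, i -> u / B C0 _: fires at position(s) 6: egpozuttemere
4. 0 -> i / C _ C: inserts after position(s) 2, 7: egipozutitemere
surface: egipozutitemere


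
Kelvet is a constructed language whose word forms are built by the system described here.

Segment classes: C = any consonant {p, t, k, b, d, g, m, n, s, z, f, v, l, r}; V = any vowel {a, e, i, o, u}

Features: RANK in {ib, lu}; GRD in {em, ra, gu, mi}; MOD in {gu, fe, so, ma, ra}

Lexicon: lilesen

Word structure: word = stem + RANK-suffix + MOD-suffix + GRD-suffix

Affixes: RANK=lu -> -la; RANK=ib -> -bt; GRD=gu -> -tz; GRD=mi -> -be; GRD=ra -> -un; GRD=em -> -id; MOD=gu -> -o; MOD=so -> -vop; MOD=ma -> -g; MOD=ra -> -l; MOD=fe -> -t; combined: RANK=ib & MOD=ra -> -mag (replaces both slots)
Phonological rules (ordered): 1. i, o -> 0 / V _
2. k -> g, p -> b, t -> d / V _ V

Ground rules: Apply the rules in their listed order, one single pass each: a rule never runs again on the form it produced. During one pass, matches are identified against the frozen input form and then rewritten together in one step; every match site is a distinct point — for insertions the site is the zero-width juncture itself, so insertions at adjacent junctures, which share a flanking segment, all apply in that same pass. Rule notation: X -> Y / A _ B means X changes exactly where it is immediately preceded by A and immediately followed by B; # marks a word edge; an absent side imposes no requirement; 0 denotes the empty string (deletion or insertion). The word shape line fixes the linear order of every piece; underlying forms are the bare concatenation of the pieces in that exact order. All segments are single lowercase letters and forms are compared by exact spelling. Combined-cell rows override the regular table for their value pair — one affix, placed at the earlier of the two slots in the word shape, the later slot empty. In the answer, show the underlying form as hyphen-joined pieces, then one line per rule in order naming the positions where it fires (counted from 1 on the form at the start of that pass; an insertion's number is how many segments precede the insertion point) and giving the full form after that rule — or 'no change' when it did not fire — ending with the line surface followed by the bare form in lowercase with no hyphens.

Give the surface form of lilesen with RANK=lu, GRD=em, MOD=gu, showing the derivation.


underlying: lilesen-la-o-id
1. i, o -> 0 / V _: fires at position(s) 10, 11: lilesenlad
2. k -> g, p -> b, t -> d / V _ V: no change
surface: lilesenlad


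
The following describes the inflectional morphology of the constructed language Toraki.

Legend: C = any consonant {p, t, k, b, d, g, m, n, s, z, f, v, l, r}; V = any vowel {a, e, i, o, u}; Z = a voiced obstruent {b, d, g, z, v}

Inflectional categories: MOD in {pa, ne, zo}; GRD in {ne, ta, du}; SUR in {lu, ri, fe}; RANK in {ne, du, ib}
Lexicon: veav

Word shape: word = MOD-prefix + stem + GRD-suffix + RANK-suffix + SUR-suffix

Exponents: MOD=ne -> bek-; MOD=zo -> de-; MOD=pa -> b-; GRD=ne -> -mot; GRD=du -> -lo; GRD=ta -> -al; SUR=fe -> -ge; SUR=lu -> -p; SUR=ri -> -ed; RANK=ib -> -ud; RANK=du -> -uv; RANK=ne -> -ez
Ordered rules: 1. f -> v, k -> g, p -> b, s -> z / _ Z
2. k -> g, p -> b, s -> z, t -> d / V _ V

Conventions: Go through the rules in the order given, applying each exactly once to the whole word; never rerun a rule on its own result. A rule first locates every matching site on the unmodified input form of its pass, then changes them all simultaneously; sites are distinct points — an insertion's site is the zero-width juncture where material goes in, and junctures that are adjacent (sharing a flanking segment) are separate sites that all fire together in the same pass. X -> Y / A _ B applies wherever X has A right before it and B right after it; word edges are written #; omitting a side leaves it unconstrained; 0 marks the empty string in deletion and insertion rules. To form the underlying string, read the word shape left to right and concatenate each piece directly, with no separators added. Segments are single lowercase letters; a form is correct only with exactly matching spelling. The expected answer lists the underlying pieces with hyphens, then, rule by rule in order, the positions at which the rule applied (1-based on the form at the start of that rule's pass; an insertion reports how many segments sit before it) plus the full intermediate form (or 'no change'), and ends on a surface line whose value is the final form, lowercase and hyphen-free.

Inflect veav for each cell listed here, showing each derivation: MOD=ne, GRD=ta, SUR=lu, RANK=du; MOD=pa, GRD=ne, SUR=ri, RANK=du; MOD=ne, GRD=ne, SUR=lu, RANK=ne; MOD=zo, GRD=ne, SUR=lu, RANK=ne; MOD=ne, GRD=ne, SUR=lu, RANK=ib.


cell MOD=ne, GRD=ta, SUR=lu, RANK=du:
underlying: bek-veav-al-uv-p
1. f -> v, k -> g, p -> b, s -> z / _ Z: fires at position(s) 3: begveavaluvp
2. k -> g, p -> b, s -> z, t -> d / V _ V: no change
surface: begveavaluvp

cell MOD=pa, GRD=ne, SUR=ri, RANK=du:
underlying: b-veav-mot-uv-ed
1. f -> v, k -> g, p -> b, s -> z / _ Z: no change
2. k -> g, p -> b, s -> z, t -> d / V _ V: fires at position(s) 8: bveavmoduved
surface: bveavmoduved

cell MOD=ne, GRD=ne, SUR=lu, RANK=ne:
underlying: bek-veav-mot-ez-p
1. f -> v, k -> g, p -> b, s -> z / _ Z: fires at position(s) 3: begveavmotezp
2. k -> g, p -> b, s -> z, t -> d / V _ V: fires at position(s) 10: begveavmodezp
surface: begveavmodezp

cell MOD=zo, GRD=ne, SUR=lu, RANK=ne:
underlying: de-veav-mot-ez-p
1. f -> v, k -> g, p -> b, s -> z / _ Z: no change
2. k -> g, p -> b, s -> z, t -> d / V _ V: fires at position(s) 9: deveavmodezp
surface: deveavmodezp

cell MOD=ne, GRD=ne, SUR=lu, RANK=ib:
underlying: bek-veav-mot-ud-p
1. f -> v, k -> g, p -> b, s -> z / _ Z: fires at position(s) 3: begveavmotudp
2. k -> g, p -> b, s -> z, t -> d / V _ V: fires at position(s) 10: begveavmodudp
surface: begveavmodudp


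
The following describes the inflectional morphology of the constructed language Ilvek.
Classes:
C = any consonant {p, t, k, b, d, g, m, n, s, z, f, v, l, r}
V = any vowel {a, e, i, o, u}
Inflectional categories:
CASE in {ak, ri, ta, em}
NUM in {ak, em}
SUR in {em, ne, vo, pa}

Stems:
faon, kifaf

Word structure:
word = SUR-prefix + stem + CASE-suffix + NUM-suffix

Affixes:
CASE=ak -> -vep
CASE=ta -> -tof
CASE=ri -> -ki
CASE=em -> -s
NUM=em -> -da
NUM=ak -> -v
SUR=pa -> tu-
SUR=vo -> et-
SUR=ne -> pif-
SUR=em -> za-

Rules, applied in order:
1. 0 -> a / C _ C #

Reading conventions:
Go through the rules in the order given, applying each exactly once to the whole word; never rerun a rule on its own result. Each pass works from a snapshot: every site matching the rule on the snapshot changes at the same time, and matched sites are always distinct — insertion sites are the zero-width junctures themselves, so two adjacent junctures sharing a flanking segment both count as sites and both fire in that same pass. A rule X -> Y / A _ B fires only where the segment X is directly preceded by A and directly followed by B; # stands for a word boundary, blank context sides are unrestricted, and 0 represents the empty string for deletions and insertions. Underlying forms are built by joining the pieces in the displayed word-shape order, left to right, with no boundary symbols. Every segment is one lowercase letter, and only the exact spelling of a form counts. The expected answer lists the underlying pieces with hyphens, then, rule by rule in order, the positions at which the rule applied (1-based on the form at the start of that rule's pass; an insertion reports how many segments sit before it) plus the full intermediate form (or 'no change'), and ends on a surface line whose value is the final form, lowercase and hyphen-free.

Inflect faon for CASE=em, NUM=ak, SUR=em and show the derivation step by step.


underlying: za-faon-s-v
1. 0 -> a / C _ C #: inserts after position(s) 7: zafaonsav
surface: zafaonsav


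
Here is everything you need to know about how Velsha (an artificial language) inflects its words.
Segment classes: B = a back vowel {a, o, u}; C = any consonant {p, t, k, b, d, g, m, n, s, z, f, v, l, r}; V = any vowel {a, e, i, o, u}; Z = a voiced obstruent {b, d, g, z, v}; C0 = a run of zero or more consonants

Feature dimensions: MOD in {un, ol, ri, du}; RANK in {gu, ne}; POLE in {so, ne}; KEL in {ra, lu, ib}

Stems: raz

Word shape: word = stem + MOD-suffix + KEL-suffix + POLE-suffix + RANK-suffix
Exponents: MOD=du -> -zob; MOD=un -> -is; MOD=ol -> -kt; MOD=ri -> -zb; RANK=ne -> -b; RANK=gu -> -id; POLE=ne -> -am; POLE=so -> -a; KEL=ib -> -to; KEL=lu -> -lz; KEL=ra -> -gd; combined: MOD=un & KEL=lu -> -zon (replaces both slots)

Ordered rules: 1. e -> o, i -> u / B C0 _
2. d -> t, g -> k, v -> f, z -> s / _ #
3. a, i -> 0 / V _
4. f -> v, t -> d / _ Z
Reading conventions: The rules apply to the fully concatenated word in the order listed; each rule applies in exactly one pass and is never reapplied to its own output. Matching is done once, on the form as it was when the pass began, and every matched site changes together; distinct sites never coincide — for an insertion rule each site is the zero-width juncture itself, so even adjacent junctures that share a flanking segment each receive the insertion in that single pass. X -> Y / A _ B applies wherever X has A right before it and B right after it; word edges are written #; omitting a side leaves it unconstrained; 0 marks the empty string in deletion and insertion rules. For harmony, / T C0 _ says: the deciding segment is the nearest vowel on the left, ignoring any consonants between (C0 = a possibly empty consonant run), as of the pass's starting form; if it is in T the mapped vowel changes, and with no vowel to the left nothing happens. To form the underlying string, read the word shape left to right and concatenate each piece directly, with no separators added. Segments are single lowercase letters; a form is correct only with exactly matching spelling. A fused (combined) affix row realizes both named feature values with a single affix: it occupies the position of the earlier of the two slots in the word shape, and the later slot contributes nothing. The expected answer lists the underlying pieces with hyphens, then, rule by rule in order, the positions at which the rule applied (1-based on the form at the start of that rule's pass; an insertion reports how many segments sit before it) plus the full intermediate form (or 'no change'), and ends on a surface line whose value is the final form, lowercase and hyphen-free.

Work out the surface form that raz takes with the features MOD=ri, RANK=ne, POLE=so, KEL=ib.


underlying: raz-zb-to-a-b
1. e -> o, i -> u / B C0 _: no change
2. d -> t, g -> k, v -> f, z -> s / _ #: no change
3. a, i -> 0 / V _: fires at position(s) 8: razzbtob
4. f -> v, t -> d / _ Z: no change
surface: razzbtob


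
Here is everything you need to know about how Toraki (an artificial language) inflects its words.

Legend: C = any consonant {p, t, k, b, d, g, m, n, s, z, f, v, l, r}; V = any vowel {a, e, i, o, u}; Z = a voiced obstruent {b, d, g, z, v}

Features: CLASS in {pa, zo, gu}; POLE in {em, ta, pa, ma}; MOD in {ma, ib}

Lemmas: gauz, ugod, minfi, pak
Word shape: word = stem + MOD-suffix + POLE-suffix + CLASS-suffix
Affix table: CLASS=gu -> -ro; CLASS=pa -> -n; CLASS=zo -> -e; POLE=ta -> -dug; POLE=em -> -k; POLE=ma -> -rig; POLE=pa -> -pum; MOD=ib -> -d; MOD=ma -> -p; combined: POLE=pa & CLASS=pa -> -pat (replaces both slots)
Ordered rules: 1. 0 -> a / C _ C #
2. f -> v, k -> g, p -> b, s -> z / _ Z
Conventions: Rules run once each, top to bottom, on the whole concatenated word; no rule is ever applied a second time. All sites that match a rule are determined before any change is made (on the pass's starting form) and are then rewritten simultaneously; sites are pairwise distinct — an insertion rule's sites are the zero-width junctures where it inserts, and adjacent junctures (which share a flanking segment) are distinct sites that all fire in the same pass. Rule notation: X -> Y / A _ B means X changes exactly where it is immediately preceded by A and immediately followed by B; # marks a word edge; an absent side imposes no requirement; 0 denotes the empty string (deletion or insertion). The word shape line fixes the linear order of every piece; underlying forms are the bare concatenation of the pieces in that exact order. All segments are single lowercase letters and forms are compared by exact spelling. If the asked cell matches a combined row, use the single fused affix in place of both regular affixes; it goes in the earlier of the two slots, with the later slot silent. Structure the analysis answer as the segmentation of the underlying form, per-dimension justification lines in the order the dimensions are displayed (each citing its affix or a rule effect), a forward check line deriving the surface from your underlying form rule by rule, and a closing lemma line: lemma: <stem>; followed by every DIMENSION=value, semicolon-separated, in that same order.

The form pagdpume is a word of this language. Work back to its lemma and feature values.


underlying: pak-d-pum-e
CLASS=zo - signalled by the affix -e
POLE=pa - signalled by the affix -pum
MOD=ib - signalled by the affix -d
check: pakdpume -> pakdpume -> pagdpume
lemma: pak; CLASS=zo; POLE=pa; MOD=ib


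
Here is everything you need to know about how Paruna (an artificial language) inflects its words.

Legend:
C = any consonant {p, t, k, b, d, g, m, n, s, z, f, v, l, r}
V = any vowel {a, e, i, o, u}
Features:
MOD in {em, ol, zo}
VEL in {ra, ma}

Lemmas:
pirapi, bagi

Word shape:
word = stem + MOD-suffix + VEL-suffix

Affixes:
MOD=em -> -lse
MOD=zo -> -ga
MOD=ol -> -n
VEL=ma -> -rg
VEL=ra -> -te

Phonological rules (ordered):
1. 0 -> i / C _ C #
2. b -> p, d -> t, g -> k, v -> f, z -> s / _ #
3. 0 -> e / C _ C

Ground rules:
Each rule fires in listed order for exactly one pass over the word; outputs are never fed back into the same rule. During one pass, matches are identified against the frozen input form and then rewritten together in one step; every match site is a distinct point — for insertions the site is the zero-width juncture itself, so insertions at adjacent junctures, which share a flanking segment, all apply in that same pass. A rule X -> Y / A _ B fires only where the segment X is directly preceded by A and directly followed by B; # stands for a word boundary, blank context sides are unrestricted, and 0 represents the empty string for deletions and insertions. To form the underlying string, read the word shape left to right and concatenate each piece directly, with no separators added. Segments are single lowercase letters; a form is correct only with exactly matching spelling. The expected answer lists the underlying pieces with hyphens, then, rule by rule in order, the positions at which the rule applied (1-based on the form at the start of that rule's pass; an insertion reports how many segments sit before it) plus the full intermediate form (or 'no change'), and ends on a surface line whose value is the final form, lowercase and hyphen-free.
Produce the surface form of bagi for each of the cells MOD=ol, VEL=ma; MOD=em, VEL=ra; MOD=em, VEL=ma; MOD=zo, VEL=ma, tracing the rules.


cell MOD=ol, VEL=ma:
underlying: bagi-n-rg
1. 0 -> i / C _ C #: inserts after position(s) 6: baginrig
2. b -> p, d -> t, g -> k, v -> f, z -> s / _ #: fires at position(s) 8: baginrik
3. 0 -> e / C _ C: inserts after position(s) 5: baginerik
surface: baginerik

cell MOD=em, VEL=ra:
underlying: bagi-lse-te
1. 0 -> i / C _ C #: no change
2. b -> p, d -> t, g -> k, v -> f, z -> s / _ #: no change
3. 0 -> e / C _ C: inserts after position(s) 5: bagilesete
surface: bagilesete

cell MOD=em, VEL=ma:
underlying: bagi-lse-rg
1. 0 -> i / C _ C #: inserts after position(s) 8: bagilserig
2. b -> p, d -> t, g -> k, v -> f, z -> s / _ #: fires at position(s) 10: bagilserik
3. 0 -> e / C _ C: inserts after position(s) 5: bagileserik
surface: bagileserik

cell MOD=zo, VEL=ma:
underlying: bagi-ga-rg
1. 0 -> i / C _ C #: inserts after position(s) 7: bagigarig
2. b -> p, d -> t, g -> k, v -> f, z -> s / _ #: fires at position(s) 9: bagigarik
3. 0 -> e / C _ C: no change
surface: bagigarik


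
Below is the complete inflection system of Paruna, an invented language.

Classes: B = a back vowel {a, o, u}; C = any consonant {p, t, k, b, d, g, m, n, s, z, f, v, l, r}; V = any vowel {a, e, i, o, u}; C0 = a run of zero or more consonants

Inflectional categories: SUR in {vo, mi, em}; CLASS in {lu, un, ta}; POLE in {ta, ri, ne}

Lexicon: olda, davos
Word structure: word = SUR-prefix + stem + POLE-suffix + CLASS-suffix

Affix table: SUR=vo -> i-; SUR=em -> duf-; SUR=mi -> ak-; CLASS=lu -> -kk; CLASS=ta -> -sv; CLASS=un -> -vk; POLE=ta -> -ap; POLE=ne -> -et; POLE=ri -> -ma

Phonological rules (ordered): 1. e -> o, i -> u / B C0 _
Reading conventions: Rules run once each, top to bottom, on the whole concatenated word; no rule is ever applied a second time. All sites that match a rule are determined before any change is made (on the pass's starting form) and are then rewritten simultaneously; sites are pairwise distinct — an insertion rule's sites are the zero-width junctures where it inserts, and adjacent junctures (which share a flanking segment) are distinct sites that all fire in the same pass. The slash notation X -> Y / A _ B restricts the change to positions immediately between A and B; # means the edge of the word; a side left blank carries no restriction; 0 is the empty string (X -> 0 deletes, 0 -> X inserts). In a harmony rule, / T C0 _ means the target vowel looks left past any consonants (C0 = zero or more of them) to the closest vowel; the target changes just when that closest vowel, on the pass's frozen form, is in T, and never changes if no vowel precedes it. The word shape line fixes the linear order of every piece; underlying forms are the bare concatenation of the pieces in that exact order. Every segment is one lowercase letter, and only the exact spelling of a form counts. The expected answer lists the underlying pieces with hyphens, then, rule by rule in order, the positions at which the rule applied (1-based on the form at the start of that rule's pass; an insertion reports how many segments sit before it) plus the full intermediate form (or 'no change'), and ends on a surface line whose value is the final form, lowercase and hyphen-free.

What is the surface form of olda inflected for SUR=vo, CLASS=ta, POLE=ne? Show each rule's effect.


underlying: i-olda-et-sv
1. e -> o, i -> u / B C0 _: fires at position(s) 6: ioldaotsv
surface: ioldaotsv


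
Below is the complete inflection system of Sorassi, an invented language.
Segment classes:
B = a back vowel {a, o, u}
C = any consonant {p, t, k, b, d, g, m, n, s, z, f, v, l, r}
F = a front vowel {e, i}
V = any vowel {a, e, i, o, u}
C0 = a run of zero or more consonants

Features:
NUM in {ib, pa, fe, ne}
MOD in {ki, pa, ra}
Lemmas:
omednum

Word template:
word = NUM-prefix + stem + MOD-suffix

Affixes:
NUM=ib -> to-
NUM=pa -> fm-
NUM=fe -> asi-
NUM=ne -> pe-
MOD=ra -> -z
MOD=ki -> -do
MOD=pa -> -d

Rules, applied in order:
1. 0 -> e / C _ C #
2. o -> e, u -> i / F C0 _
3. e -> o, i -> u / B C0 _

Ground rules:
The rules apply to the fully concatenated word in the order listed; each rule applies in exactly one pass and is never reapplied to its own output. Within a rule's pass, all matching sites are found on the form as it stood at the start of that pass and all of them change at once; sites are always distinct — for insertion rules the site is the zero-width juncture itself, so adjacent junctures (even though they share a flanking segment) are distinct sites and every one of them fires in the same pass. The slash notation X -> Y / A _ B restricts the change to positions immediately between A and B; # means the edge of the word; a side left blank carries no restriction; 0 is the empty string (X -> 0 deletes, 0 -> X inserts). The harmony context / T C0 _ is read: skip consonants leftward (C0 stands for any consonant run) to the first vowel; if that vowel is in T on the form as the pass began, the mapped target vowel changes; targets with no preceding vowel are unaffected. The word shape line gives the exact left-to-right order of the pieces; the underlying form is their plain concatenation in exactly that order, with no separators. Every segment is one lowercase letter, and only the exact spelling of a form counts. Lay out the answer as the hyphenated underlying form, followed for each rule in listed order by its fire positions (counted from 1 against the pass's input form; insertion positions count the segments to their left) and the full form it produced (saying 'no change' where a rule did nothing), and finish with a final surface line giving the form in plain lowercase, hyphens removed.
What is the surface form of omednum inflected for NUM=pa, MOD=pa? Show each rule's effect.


underlying: fm-omednum-d
1. 0 -> e / C _ C #: inserts after position(s) 9: fmomednumed
2. o -> e, u -> i / F C0 _: fires at position(s) 8: fmomednimed
3. e -> o, i -> u / B C0 _: fires at position(s) 5: fmomodnimed
surface: fmomodnimed


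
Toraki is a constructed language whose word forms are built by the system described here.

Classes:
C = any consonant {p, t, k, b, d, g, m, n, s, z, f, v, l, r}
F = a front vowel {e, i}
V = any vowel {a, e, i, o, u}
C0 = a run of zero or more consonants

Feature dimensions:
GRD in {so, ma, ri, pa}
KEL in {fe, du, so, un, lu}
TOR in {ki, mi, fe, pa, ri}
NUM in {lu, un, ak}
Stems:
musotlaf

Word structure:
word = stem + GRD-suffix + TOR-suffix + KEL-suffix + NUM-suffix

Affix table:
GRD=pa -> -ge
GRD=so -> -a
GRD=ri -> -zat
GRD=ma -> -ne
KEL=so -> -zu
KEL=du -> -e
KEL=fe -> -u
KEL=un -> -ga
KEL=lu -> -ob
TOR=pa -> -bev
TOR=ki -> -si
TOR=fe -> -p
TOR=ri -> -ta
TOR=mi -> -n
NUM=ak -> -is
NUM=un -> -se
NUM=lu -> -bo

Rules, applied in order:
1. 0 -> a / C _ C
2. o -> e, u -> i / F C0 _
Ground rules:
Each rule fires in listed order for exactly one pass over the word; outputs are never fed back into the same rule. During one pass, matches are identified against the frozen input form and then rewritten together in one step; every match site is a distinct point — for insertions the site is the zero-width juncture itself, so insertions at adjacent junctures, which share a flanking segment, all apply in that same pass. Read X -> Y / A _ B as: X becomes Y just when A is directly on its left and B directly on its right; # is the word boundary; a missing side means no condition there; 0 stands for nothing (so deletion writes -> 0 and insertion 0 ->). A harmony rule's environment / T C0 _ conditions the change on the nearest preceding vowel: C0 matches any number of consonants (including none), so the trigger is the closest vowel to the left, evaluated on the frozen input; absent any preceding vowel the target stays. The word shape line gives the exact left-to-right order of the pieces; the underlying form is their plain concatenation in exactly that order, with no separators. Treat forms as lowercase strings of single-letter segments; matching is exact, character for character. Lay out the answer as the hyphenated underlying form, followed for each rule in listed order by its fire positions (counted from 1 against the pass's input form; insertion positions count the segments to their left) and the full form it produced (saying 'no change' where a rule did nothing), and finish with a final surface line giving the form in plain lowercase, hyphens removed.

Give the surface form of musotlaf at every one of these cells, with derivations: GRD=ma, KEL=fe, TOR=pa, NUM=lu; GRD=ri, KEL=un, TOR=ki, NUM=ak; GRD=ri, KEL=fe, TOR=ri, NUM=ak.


cell GRD=ma, KEL=fe, TOR=pa, NUM=lu:
underlying: musotlaf-ne-bev-u-bo
1. 0 -> a / C _ C: inserts after position(s) 5, 8: musotalafanebevubo
2. o -> e, u -> i / F C0 _: fires at position(s) 16: musotalafanebevibo
surface: musotalafanebevibo

cell GRD=ri, KEL=un, TOR=ki, NUM=ak:
underlying: musotlaf-zat-si-ga-is
1. 0 -> a / C _ C: inserts after position(s) 5, 8, 11: musotalafazatasigais
2. o -> e, u -> i / F C0 _: no change
surface: musotalafazatasigais

cell GRD=ri, KEL=fe, TOR=ri, NUM=ak:
underlying: musotlaf-zat-ta-u-is
1. 0 -> a / C _ C: inserts after position(s) 5, 8, 11: musotalafazatatauis
2. o -> e, u -> i / F C0 _: no change
surface: musotalafazatatauis


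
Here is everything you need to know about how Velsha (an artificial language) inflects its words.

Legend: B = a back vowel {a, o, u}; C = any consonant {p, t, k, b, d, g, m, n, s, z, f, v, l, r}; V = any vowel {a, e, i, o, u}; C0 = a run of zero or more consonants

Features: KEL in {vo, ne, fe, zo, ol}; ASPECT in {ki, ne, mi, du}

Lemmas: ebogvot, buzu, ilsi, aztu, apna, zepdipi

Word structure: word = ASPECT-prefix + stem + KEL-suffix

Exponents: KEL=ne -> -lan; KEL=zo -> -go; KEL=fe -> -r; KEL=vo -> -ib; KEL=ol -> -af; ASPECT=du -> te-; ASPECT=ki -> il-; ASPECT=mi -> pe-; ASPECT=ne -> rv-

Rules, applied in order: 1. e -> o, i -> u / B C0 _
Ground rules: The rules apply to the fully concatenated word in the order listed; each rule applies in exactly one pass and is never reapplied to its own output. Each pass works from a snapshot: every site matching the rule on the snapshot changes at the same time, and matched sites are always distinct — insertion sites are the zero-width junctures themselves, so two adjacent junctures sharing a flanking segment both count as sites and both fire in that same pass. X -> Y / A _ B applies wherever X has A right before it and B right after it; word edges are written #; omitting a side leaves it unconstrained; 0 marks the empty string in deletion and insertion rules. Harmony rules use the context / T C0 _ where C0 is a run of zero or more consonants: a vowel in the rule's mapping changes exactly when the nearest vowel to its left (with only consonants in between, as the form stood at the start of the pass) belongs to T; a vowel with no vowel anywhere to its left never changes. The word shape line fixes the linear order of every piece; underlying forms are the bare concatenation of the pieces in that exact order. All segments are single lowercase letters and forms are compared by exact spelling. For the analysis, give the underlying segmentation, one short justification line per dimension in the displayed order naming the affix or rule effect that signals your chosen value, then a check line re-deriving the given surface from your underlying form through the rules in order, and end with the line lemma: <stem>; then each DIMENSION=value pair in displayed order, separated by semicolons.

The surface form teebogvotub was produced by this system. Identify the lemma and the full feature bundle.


underlying: te-ebogvot-ib
KEL=vo - signalled by the affix -ib
ASPECT=du - signalled by the affix te-
check: teebogvotib -> teebogvotub
lemma: ebogvot; KEL=vo; ASPECT=du
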